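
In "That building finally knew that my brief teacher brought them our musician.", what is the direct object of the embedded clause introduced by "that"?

our musician

"brought" heads the VP of the embedded clause introduced by "that", and "our musician" is its direct object.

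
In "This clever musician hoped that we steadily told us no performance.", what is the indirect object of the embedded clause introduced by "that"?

us

Within the embedded clause introduced by "that", the indirect object of "told" is "us".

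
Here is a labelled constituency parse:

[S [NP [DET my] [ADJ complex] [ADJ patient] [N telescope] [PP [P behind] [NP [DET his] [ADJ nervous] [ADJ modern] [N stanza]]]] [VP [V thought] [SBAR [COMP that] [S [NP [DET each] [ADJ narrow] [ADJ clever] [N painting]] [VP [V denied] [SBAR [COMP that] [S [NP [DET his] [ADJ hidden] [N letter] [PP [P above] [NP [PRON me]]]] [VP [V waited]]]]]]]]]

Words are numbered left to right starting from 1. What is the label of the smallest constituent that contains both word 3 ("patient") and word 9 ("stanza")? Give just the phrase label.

NP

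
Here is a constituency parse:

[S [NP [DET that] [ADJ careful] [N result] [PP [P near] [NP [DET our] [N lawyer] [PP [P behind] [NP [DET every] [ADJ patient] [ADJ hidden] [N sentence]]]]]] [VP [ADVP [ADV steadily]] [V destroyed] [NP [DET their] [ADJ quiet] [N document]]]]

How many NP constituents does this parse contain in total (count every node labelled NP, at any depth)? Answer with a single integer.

4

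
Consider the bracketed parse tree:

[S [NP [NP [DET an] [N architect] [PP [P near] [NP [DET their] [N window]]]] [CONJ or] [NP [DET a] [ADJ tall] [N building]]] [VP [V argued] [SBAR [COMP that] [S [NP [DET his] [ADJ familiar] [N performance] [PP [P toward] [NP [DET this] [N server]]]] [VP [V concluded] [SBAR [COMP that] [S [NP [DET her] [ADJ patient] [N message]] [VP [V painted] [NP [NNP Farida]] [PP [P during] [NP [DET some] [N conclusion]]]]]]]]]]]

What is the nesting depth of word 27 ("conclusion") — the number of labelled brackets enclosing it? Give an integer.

11

The word sits inside N, which is inside NP, inside PP, inside VP, inside S, inside SBAR, inside VP, inside S, inside SBAR, inside VP, inside S — 11 brackets in all.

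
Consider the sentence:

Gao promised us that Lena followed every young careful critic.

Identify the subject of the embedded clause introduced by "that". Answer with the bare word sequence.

Lena

The subject of the embedded clause introduced by "that" is the NP immediately before the verb "followed": "Lena".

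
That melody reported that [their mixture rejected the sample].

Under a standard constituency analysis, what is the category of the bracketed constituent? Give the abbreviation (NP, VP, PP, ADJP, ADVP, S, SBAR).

S

"rejected" is the head of the bracketed span, so the span is a clause: S.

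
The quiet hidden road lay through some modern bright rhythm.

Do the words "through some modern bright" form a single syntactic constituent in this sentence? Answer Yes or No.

The smallest constituent containing the whole sequence is the prepositional phrase [PP through some modern bright rhythm], but the sequence is only part of it — it straddles the boundary between preposition "through" and noun phrase "some modern bright rhythm".

No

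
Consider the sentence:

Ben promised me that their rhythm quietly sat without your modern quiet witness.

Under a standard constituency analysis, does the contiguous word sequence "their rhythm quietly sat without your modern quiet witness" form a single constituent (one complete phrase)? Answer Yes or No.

"their rhythm quietly sat without your modern quiet witness" is exactly the clause [S their rhythm quietly sat without your modern quiet witness], a complete constituent.

Yes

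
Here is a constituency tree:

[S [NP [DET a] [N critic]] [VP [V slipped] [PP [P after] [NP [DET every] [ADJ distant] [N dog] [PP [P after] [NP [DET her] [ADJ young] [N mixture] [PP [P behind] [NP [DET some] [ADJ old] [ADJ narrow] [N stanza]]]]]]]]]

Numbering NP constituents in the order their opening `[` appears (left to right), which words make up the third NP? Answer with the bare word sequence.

Opening `[NP` markers occur at word positions 1, 5, 9, 13; the third of these opens the constituent [NP her young mixture behind some old narrow stanza].

her young mixture behind some old narrow stanza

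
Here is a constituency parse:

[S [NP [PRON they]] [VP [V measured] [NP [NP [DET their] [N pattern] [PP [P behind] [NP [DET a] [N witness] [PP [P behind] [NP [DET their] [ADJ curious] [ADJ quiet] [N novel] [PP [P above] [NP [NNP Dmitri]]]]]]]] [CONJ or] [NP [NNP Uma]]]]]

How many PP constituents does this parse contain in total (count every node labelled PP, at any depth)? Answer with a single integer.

3

Listing each PP by its span: [PP behind a witness behind their curious quiet novel above Dmitri]; [PP behind their curious quiet novel above Dmitri]; [PP above Dmitri] — that makes 3.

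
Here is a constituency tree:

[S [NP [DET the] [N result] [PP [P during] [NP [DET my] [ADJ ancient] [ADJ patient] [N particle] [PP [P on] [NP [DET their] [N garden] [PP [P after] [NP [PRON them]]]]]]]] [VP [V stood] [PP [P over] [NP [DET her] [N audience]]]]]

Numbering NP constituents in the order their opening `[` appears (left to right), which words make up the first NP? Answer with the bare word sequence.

The NP opening brackets appear, in order, over: "the result during my ancient patient particle on their garden after them"; "my ancient patient particle on their garden after them"; "their garden after them"; "them"; "her audience". The first one spans "the result during my ancient patient particle on their garden after them".

the result during my ancient patient particle on their garden after them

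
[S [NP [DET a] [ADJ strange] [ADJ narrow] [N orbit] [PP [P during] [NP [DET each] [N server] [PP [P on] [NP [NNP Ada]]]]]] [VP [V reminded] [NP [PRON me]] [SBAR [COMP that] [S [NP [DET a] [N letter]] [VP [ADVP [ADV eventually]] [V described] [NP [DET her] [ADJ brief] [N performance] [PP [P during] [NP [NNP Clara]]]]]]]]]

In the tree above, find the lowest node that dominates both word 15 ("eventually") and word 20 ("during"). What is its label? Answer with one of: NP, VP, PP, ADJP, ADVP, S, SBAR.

Word 15 lies under S → VP → SBAR → S → VP → ADVP → ADV; word 20 lies under S → VP → SBAR → S → VP → NP → PP → P. The lowest shared node is the VP.

VP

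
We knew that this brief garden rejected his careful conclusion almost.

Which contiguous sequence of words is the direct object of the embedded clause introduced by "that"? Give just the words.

his careful conclusion

Within the embedded clause introduced by "that", the direct object of "rejected" is "his careful conclusion".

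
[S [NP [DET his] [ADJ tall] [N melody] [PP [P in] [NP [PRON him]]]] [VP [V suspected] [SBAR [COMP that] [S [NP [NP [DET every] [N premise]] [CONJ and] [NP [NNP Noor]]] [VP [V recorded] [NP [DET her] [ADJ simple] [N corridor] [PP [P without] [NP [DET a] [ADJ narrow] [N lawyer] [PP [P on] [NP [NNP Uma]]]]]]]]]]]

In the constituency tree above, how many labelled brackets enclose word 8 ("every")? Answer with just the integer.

7

The word sits inside DET, which is inside NP, inside NP, inside S, inside SBAR, inside VP, inside S — 7 brackets in all.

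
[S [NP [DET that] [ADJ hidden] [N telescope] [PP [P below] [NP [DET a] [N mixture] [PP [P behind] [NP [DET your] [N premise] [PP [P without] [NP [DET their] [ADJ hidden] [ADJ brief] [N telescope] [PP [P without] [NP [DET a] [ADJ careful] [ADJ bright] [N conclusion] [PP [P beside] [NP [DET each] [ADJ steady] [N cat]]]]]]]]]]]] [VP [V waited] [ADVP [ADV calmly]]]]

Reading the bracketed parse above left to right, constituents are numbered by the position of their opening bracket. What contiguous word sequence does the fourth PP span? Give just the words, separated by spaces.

without a careful bright conclusion beside each steady cat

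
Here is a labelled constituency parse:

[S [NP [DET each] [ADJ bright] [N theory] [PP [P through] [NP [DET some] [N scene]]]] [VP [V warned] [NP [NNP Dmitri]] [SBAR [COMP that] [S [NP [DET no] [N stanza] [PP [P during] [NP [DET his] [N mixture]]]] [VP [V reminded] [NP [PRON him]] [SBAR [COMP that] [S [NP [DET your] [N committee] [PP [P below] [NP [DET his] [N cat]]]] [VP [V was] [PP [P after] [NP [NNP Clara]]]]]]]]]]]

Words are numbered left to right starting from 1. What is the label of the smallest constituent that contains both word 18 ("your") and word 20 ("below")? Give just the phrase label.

NP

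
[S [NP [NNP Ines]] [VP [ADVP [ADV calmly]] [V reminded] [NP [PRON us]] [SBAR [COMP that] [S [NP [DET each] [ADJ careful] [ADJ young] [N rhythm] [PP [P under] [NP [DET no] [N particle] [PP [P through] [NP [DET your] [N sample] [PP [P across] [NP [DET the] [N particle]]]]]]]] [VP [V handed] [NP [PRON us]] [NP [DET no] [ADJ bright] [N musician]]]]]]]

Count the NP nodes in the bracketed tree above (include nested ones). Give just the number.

8

Scanning left to right, an opening `[NP` appears at word positions 1, 4, 6, 11, 14, 17, 20, 21 — 8 in total.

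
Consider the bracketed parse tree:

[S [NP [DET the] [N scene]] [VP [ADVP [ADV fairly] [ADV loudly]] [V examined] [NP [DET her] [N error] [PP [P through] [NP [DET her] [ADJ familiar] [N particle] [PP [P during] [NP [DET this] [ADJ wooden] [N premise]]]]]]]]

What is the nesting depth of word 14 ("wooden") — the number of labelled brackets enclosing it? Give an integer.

Path from the root down to the word: S → VP → NP → PP → NP → PP → NP → ADJ. That is 8 enclosing brackets.

8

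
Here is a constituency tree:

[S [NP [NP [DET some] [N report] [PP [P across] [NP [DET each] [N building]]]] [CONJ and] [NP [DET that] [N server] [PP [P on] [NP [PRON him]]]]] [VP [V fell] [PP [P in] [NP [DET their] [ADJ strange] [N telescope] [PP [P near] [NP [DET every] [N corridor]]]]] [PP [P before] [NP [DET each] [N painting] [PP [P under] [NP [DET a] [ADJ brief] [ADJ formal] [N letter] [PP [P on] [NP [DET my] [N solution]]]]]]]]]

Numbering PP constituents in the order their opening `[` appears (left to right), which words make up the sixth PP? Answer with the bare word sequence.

under a brief formal letter on my solution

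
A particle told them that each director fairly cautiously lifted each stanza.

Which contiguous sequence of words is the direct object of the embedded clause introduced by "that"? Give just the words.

"lifted" heads the VP of the embedded clause introduced by "that", and "each stanza" is its direct object.

each stanza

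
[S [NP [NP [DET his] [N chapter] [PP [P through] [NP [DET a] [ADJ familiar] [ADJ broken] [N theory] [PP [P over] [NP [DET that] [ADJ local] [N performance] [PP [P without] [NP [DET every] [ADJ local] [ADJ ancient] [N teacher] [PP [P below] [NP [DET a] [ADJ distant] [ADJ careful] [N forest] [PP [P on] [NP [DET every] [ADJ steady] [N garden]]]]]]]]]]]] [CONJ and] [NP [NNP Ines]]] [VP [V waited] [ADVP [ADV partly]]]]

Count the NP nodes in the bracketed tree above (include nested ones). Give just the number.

8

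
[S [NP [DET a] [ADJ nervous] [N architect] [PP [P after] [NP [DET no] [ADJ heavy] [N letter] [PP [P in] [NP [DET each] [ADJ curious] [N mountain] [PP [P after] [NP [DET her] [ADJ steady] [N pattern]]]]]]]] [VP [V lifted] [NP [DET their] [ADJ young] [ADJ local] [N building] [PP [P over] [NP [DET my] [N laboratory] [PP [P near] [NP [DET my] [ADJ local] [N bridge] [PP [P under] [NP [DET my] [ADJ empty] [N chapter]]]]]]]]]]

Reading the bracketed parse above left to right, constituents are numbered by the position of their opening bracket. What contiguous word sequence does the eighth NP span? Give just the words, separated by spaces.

Opening `[NP` markers occur at word positions 1, 5, 9, 13, 17, 22, 25, 29; the eighth of these opens the constituent [NP my empty chapter].

my empty chapter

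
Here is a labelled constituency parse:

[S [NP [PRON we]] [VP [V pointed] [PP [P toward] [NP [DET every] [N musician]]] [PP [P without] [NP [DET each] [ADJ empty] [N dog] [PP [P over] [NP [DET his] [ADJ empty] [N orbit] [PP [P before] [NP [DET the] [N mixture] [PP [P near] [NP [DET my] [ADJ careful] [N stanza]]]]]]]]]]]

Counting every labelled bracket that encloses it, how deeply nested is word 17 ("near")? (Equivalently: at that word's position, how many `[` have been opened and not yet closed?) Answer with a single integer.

10

The word sits inside P, which is inside PP, inside NP, inside PP, inside NP, inside PP, inside NP, inside PP, inside VP, inside S — 10 brackets in all.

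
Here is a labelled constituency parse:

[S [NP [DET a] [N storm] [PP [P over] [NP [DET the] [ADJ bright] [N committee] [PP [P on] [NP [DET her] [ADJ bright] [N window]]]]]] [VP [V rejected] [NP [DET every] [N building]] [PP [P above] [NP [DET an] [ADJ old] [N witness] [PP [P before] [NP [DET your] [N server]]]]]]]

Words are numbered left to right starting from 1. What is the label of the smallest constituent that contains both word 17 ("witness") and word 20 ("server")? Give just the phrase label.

Word 17 lies under S → VP → PP → NP → N; word 20 lies under S → VP → PP → NP → PP → NP → N. The lowest shared node is the NP.

NP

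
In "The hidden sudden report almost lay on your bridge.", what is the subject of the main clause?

the hidden sudden report

"the hidden sudden report" is the NP that combines with the VP headed by "lay" to form the main clause — the subject.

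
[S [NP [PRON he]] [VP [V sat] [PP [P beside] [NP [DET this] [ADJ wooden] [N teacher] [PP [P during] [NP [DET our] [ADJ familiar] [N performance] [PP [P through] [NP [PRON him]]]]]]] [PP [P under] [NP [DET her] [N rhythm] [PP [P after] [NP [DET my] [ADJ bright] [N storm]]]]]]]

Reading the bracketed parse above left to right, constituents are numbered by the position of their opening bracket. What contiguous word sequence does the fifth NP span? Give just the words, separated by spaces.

In left-to-right order the NP constituents are "he"; "this wooden teacher during our familiar performance through him"; "our familiar performance through him"; "him"; "her rhythm after my bright storm"; "my bright storm". Number 5 is "her rhythm after my bright storm".

her rhythm after my bright storm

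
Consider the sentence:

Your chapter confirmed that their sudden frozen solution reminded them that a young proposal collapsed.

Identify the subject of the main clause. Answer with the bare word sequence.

your chapter

The subject of the main clause is the NP immediately before the verb "confirmed": "your chapter".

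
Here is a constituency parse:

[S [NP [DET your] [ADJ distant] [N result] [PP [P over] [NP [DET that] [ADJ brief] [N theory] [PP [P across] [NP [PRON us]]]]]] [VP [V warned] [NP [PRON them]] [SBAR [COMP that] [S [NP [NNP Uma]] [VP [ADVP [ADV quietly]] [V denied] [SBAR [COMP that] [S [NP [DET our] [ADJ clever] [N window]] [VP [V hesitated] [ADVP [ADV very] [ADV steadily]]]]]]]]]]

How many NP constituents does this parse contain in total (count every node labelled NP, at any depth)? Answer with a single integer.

Scanning left to right, an opening `[NP` appears at word positions 1, 5, 9, 11, 13, 17 — 6 in total.

6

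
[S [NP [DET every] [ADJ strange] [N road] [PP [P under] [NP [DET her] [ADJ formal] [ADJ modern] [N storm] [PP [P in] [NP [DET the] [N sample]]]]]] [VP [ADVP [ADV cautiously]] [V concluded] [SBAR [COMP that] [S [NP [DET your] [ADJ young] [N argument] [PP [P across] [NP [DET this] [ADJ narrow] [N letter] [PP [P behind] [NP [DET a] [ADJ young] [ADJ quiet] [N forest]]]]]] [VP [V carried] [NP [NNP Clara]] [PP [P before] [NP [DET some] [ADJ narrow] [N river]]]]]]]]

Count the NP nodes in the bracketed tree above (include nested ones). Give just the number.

8

The NP constituents are: [NP every strange road under her formal modern storm in the sample]; [NP her formal modern storm in the sample]; [NP the sample]; [NP your young argument across this narrow letter behind a young quiet forest]; [NP this narrow letter behind a young quiet forest]; [NP a young quiet forest] …. Total: 8.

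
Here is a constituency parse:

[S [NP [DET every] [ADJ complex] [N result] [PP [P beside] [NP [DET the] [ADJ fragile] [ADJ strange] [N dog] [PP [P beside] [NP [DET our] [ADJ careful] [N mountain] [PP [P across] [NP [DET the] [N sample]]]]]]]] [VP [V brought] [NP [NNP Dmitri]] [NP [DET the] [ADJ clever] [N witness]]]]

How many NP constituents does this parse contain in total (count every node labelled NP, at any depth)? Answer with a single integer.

6

Scanning left to right, an opening `[NP` appears at word positions 1, 5, 10, 14, 17, 18 — 6 in total.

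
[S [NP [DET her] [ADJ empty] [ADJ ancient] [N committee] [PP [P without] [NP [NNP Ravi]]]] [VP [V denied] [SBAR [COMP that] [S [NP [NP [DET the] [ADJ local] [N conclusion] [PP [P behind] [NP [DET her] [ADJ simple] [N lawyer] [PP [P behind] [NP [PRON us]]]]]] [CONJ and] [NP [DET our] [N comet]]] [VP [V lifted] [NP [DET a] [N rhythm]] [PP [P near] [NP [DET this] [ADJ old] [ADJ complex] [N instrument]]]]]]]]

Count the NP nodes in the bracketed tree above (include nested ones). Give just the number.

9

Scanning left to right, an opening `[NP` appears at word positions 1, 6, 9, 9, 13, 17, 19, 22, 25 — 9 in total.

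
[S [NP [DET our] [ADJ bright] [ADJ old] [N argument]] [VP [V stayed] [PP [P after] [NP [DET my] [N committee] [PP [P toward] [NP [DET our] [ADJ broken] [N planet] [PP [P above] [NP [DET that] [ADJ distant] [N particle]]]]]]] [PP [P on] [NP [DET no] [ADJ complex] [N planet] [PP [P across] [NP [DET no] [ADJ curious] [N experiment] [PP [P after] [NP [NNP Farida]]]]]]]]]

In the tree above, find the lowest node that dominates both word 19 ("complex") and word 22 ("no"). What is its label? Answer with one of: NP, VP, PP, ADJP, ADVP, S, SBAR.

Both words fall inside [NP no complex planet across no curious experiment after Farida] (words 18–26), and no smaller constituent contains them both. Label: NP.

NP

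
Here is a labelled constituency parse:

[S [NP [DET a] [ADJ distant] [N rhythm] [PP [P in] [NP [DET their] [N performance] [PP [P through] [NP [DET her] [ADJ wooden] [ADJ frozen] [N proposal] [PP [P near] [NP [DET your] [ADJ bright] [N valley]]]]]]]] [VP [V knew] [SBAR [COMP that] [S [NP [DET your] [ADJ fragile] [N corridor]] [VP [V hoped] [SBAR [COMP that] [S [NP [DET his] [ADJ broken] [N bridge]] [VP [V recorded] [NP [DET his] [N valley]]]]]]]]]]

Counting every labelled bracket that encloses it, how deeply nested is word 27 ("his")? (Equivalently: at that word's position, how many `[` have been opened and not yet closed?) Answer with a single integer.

10

The word sits inside DET, which is inside NP, inside VP, inside S, inside SBAR, inside VP, inside S, inside SBAR, inside VP, inside S — 10 brackets in all.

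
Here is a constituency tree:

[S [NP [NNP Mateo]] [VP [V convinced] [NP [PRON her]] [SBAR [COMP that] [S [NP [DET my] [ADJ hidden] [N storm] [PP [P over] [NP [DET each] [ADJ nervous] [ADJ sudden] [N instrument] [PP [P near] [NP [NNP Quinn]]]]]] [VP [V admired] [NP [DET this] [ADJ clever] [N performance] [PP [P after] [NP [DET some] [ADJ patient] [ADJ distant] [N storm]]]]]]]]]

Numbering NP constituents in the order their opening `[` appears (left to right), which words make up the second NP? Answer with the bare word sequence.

her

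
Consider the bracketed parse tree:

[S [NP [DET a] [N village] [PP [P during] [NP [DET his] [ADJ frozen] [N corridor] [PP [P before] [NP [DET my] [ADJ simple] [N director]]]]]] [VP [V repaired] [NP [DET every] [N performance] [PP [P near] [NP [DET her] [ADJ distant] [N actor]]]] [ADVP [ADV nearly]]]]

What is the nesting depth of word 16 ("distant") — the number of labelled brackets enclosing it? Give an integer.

Counting open brackets not yet closed at "distant": [S [VP [NP [PP [NP [ADJ = 6.

6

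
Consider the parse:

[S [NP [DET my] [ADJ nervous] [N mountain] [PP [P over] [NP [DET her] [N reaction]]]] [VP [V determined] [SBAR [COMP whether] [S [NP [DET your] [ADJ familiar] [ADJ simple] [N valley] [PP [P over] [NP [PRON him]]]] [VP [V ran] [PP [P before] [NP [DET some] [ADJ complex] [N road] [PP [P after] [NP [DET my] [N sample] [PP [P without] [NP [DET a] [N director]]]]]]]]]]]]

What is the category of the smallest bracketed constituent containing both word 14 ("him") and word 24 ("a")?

S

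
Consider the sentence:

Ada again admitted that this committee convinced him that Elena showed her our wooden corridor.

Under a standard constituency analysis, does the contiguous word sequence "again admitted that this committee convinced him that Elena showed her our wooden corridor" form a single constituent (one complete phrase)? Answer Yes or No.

These words form the whole verb phrase headed by "admitted", so yes — one constituent.

Yes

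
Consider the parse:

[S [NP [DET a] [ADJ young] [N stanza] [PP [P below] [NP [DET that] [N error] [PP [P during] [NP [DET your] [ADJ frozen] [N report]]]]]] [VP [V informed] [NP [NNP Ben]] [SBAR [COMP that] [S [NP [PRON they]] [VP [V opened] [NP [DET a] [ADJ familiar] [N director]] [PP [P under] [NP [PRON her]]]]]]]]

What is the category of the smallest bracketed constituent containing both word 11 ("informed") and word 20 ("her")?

VP

Word 11 lies under S → VP → V; word 20 lies under S → VP → SBAR → S → VP → PP → NP → PRON. The lowest shared node is the VP.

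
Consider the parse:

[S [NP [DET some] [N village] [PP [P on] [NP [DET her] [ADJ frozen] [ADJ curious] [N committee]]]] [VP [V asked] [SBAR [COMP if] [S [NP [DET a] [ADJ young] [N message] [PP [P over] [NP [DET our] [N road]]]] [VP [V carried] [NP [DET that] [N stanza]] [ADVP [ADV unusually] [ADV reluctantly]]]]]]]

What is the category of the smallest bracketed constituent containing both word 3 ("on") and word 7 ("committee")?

The smallest bracket enclosing both words is [PP on her frozen curious committee], so the label is PP.

PP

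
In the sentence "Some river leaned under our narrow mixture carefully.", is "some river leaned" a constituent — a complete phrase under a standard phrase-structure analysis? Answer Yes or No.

No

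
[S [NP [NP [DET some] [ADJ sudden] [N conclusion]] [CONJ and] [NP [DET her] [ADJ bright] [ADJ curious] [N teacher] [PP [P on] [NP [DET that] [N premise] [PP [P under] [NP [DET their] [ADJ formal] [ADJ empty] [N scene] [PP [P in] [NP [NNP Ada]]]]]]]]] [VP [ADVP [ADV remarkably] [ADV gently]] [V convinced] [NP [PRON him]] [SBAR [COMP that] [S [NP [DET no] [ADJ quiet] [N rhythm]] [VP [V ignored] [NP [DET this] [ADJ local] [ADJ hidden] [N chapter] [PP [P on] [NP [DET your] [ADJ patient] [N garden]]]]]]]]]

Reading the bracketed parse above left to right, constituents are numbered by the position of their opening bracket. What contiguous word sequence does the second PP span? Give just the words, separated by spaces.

under their formal empty scene in Ada

The PP opening brackets appear, in order, over: "on that premise under their formal empty scene in Ada"; "under their formal empty scene in Ada"; "in Ada"; "on your patient garden". The second one spans "under their formal empty scene in Ada".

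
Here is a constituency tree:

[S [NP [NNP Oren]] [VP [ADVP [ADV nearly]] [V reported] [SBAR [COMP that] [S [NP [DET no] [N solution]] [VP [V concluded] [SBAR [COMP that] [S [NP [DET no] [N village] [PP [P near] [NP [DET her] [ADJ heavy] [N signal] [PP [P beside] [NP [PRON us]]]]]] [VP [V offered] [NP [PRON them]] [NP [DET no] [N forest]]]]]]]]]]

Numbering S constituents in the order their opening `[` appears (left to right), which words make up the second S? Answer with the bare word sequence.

The S opening brackets appear, in order, over: "Oren nearly reported that no solution concluded that no village near her heavy signal beside us offered them no forest"; "no solution concluded that no village near her heavy signal beside us offered them no forest"; "no village near her heavy signal beside us offered them no forest". The second one spans "no solution concluded that no village near her heavy signal beside us offered them no forest".

no solution concluded that no village near her heavy signal beside us offered them no forest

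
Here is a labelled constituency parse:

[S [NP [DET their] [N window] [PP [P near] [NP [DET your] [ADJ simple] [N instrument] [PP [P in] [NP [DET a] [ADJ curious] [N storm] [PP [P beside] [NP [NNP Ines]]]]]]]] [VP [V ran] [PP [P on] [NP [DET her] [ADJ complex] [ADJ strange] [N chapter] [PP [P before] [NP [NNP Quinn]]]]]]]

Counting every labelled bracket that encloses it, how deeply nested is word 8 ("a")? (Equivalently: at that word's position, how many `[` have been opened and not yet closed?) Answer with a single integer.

Counting open brackets not yet closed at "a": [S [NP [PP [NP [PP [NP [DET = 7.

7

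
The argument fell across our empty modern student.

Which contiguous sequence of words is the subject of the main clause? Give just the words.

the argument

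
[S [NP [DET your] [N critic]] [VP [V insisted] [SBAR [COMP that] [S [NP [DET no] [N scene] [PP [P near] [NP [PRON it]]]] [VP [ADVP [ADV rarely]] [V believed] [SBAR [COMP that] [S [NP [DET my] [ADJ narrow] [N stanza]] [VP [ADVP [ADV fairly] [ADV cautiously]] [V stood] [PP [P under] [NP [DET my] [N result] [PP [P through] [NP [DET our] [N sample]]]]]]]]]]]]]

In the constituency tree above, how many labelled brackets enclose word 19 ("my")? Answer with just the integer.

Path from the root down to the word: S → VP → SBAR → S → VP → SBAR → S → VP → PP → NP → DET. That is 11 enclosing brackets.

11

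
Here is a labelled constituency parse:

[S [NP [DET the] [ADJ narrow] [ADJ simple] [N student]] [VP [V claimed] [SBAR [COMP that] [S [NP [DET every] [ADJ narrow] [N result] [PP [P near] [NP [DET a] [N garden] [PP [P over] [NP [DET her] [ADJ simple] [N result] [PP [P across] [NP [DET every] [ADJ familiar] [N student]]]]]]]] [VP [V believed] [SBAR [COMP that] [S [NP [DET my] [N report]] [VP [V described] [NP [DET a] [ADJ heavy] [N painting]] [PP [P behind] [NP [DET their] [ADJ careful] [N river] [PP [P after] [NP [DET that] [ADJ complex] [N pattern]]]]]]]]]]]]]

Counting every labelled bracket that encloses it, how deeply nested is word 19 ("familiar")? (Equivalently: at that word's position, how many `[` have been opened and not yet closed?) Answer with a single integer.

12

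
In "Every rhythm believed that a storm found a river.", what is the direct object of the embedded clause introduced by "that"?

a river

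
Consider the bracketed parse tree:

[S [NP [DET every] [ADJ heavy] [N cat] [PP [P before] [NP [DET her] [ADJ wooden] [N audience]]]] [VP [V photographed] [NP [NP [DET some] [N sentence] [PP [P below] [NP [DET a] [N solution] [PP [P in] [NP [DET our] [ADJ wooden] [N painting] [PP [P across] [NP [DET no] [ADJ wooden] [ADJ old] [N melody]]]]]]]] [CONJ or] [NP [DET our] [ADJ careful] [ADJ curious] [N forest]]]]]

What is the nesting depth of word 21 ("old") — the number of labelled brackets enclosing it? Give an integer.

11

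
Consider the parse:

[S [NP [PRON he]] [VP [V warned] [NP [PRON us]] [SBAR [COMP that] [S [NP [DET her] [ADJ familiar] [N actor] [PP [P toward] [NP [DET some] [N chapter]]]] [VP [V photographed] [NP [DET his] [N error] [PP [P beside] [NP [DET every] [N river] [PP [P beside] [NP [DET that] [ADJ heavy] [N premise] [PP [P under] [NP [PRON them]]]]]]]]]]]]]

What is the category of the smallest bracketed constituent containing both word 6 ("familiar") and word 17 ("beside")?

S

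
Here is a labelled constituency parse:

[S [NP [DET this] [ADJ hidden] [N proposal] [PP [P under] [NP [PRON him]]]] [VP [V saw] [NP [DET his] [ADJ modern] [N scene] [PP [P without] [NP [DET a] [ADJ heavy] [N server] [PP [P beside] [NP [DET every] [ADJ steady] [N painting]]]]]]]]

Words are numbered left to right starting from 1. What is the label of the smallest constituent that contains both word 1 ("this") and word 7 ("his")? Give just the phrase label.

S

The smallest bracket enclosing both words is [S this hidden proposal under him saw his modern scene without a heavy server beside every steady painting], so the label is S.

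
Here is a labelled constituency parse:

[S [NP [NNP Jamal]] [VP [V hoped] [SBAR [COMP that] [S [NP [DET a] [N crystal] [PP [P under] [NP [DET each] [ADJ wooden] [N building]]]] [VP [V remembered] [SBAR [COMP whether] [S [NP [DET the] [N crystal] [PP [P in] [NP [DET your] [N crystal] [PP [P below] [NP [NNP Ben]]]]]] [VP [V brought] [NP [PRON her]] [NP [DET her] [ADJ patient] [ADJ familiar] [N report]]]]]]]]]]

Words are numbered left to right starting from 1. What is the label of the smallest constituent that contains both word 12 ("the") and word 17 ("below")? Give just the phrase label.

NP

Word 12 lies under S → VP → SBAR → S → VP → SBAR → S → NP → DET; word 17 lies under S → VP → SBAR → S → VP → SBAR → S → NP → PP → NP → PP → P. The lowest shared node is the NP.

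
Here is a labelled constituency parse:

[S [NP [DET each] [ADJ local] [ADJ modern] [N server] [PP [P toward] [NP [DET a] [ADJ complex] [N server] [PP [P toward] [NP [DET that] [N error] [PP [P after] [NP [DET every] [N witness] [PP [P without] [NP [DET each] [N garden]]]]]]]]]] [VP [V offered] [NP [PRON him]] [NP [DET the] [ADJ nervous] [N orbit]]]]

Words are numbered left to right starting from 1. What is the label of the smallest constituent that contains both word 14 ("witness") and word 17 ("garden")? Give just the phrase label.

The smallest bracket enclosing both words is [NP every witness without each garden], so the label is NP.

NP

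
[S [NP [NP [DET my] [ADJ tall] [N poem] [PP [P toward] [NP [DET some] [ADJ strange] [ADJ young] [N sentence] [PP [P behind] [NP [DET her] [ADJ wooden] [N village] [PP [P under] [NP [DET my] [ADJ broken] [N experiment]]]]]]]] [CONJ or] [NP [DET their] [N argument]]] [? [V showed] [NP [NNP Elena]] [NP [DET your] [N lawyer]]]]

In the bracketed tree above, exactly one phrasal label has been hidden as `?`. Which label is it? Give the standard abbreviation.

VP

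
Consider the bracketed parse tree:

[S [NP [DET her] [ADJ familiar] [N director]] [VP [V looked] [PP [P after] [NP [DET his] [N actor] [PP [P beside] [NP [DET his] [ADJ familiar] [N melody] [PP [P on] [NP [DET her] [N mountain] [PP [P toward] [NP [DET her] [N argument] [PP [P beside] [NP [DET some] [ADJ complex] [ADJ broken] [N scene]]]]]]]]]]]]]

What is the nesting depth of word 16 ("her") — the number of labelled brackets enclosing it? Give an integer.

11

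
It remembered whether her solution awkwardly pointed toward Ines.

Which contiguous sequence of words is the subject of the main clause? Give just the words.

In the main clause the verb is "remembered"; the NP preceding it, "it", is the subject.

it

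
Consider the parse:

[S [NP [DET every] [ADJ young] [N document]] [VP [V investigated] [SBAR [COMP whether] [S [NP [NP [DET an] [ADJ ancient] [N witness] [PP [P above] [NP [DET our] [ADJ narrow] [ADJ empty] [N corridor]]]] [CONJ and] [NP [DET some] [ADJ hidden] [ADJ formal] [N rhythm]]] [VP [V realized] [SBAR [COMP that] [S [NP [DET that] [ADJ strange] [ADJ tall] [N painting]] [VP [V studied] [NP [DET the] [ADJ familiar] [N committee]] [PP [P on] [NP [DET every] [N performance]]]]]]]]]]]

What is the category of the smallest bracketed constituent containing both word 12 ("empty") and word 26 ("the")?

S

Both words fall inside [S an ancient witness above our narrow empty corridor and some hidden formal rhythm realized that that strange tall painting studied the familiar committee on every performance] (words 6–31), and no smaller constituent contains them both. Label: S.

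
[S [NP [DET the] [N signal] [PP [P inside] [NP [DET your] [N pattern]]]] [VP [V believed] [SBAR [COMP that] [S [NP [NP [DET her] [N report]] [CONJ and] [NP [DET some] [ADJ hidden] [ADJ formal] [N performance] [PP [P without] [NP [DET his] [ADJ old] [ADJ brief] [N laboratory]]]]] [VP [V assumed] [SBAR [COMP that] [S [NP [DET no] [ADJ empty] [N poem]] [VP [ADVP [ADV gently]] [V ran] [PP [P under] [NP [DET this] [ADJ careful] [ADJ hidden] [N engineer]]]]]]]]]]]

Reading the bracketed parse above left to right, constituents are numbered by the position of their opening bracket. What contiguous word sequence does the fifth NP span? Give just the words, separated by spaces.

The NP opening brackets appear, in order, over: "the signal inside your pattern"; "your pattern"; "her report and some hidden formal performance without his old brief laboratory"; "her report"; "some hidden formal performance without his old brief laboratory"; "his old brief laboratory"; "no empty poem"; "this careful hidden engineer". The fifth one spans "some hidden formal performance without his old brief laboratory".

some hidden formal performance without his old brief laboratory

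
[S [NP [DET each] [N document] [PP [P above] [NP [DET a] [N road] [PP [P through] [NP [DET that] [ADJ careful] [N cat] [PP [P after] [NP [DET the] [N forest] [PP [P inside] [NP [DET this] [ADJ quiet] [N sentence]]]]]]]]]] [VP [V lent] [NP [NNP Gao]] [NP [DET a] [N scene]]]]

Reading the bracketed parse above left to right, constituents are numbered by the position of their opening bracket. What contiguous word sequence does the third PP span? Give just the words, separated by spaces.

after the forest inside this quiet sentence

Opening `[PP` markers occur at word positions 3, 6, 10, 13; the third of these opens the constituent [PP after the forest inside this quiet sentence].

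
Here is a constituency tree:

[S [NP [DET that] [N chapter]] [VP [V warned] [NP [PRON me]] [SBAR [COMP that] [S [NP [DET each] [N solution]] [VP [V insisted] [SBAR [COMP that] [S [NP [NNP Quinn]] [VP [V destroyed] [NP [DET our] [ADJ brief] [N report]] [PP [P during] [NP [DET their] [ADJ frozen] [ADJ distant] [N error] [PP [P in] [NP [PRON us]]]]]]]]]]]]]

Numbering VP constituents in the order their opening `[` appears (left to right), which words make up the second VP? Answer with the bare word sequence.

The VP opening brackets appear, in order, over: "warned me that each solution insisted that Quinn destroyed our brief report during their frozen distant error in us"; "insisted that Quinn destroyed our brief report during their frozen distant error in us"; "destroyed our brief report during their frozen distant error in us". The second one spans "insisted that Quinn destroyed our brief report during their frozen distant error in us".

insisted that Quinn destroyed our brief report during their frozen distant error in us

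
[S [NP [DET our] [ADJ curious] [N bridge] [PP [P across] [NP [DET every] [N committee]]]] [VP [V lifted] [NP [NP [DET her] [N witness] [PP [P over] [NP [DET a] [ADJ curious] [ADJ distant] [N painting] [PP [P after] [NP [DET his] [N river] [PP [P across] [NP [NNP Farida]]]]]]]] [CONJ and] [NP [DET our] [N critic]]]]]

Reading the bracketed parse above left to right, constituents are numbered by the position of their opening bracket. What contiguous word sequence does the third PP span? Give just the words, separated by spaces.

after his river across Farida

Opening `[PP` markers occur at word positions 4, 10, 15, 18; the third of these opens the constituent [PP after his river across Farida].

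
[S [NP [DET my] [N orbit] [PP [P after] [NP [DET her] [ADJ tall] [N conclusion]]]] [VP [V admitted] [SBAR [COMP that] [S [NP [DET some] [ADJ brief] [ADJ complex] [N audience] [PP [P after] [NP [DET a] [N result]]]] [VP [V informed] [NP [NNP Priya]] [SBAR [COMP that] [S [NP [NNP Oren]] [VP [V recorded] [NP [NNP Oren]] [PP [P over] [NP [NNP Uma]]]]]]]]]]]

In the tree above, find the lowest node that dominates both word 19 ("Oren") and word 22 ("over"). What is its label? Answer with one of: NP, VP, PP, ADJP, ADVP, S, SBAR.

S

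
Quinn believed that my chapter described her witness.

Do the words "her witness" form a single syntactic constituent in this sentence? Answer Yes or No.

"her witness" is exactly the noun phrase [NP her witness], a complete constituent.

Yes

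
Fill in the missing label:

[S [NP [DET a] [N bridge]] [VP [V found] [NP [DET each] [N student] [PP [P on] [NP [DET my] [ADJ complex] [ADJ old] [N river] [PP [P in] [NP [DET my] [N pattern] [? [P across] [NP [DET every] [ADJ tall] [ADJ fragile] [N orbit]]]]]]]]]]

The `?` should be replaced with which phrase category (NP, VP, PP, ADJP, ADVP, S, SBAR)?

A constituent whose immediate children are P 'across', NP is a prepositional phrase: PP.

PP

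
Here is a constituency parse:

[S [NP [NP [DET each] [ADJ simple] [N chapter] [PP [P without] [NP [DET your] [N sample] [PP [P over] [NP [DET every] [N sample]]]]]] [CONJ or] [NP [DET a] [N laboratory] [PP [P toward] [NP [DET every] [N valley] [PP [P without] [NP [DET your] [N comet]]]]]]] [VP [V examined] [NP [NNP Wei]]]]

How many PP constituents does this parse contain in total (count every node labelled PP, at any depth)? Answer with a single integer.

Listing each PP by its span: [PP without your sample over every sample]; [PP over every sample]; [PP toward every valley without your comet]; [PP without your comet] — that makes 4.

4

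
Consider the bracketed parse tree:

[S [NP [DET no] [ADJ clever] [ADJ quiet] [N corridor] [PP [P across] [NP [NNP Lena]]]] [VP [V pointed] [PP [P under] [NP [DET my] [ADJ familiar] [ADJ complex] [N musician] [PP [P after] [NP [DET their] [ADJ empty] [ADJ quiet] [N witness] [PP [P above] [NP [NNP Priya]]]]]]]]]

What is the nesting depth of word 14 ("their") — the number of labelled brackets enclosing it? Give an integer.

7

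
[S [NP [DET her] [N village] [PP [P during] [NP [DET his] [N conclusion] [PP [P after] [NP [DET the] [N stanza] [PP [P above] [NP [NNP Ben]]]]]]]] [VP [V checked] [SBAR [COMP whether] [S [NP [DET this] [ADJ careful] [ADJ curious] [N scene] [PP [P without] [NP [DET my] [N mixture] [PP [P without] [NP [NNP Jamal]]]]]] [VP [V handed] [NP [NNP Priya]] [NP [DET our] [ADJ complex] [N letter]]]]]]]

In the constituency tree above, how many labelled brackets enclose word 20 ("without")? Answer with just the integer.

9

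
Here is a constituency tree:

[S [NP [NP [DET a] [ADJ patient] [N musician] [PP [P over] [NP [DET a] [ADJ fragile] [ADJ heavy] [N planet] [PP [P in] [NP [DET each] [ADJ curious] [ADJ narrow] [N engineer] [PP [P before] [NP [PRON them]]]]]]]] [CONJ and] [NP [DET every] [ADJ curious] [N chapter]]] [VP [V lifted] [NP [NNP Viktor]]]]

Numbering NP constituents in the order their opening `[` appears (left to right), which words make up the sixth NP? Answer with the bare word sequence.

every curious chapter

The NP opening brackets appear, in order, over: "a patient musician over a fragile heavy planet in each curious narrow engineer before them and every curious chapter"; "a patient musician over a fragile heavy planet in each curious narrow engineer before them"; "a fragile heavy planet in each curious narrow engineer before them"; "each curious narrow engineer before them"; "them"; "every curious chapter"; "Viktor". The sixth one spans "every curious chapter".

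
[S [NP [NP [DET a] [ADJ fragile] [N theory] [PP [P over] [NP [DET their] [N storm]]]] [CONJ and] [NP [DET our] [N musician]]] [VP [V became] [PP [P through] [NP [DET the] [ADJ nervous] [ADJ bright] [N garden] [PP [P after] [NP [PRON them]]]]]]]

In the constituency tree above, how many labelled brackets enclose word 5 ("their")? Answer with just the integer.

6

The word sits inside DET, which is inside NP, inside PP, inside NP, inside NP, inside S — 6 brackets in all.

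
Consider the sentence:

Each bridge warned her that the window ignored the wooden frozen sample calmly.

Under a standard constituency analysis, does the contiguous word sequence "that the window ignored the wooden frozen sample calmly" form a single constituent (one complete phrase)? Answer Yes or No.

Yes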